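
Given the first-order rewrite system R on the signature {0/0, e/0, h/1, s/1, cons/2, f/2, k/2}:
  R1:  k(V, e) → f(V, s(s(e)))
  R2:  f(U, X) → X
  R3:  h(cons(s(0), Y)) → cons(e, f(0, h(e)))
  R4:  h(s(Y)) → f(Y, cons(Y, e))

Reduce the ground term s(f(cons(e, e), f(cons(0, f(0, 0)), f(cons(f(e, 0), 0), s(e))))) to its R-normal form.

1. s(f(cons(e, e), f(cons(0, f(0, 0)), f(cons(f(e, 0), 0), s(e)))))  →  s(f(cons(0, f(0, 0)), f(cons(f(e, 0), 0), s(e))))   [R2 at 1]
2. s(f(cons(0, f(0, 0)), f(cons(f(e, 0), 0), s(e))))  →  s(f(cons(f(e, 0), 0), s(e)))   [R2 at 1]
3. s(f(cons(f(e, 0), 0), s(e)))  →  s(s(e))   [R2 at 1]

s(s(e))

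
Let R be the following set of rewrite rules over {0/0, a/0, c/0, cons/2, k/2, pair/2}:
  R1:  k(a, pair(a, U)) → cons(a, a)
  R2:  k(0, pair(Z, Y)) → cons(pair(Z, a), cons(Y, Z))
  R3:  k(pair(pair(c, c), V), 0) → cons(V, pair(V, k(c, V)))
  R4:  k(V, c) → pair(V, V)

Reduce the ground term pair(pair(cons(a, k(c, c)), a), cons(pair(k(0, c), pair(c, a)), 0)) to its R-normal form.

1. pair(pair(cons(a, k(c, c)), a), cons(pair(k(0, c), pair(c, a)), 0))  →  pair(pair(cons(a, pair(c, c)), a), cons(pair(k(0, c), pair(c, a)), 0))   [R4 at 1.1.2]
2. pair(pair(cons(a, pair(c, c)), a), cons(pair(k(0, c), pair(c, a)), 0))  →  pair(pair(cons(a, pair(c, c)), a), cons(pair(pair(0, 0), pair(c, a)), 0))   [R4 at 2.1.1]

pair(pair(cons(a, pair(c, c)), a), cons(pair(pair(0, 0), pair(c, a)), 0))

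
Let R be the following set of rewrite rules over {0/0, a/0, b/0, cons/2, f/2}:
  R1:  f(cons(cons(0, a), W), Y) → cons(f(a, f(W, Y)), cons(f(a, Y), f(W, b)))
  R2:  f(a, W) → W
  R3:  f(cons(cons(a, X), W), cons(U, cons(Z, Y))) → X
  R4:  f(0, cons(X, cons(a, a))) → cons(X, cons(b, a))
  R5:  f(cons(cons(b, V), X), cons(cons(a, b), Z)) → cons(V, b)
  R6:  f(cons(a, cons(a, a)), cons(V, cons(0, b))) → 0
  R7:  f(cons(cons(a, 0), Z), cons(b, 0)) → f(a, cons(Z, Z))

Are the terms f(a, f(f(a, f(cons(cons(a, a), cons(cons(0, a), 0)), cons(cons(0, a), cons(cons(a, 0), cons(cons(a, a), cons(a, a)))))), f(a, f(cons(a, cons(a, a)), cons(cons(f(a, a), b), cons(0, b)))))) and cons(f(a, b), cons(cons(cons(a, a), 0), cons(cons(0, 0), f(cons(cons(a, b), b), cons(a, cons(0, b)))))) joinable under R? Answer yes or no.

Reduce t₁ = f(a, f(f(a, f(cons(cons(a, a), cons(cons(0, a), 0)), cons(cons(0, a), cons(cons(a, 0), cons(cons(a, a), cons(a, a)))))), f(a, f(cons(a, cons(a, a)), cons(cons(f(a, a), b), cons(0, b)))))):
1. f(a, f(f(a, f(cons(cons(a, a), cons(cons(0, a), 0)), cons(cons(0, a), cons(cons(a, 0), cons(cons(a, a), cons(a, a)))))), f(a, f(cons(a, cons(a, a)), cons(cons(f(a, a), b), cons(0, b))))))  →  f(f(a, f(cons(cons(a, a), cons(cons(0, a), 0)), cons(cons(0, a), cons(cons(a, 0), cons(cons(a, a), cons(a, a)))))), f(a, f(cons(a, cons(a, a)), cons(cons(f(a, a), b), cons(0, b)))))   [R2 at ε]
2. f(f(a, f(cons(cons(a, a), cons(cons(0, a), 0)), cons(cons(0, a), cons(cons(a, 0), cons(cons(a, a), cons(a, a)))))), f(a, f(cons(a, cons(a, a)), cons(cons(f(a, a), b), cons(0, b)))))  →  f(f(cons(cons(a, a), cons(cons(0, a), 0)), cons(cons(0, a), cons(cons(a, 0), cons(cons(a, a), cons(a, a))))), f(a, f(cons(a, cons(a, a)), cons(cons(f(a, a), b), cons(0, b)))))   [R2 at 1]
3. f(f(cons(cons(a, a), cons(cons(0, a), 0)), cons(cons(0, a), cons(cons(a, 0), cons(cons(a, a), cons(a, a))))), f(a, f(cons(a, cons(a, a)), cons(cons(f(a, a), b), cons(0, b)))))  →  f(a, f(a, f(cons(a, cons(a, a)), cons(cons(f(a, a), b), cons(0, b)))))   [R3 at 1]
4. f(a, f(a, f(cons(a, cons(a, a)), cons(cons(f(a, a), b), cons(0, b)))))  →  f(a, f(cons(a, cons(a, a)), cons(cons(f(a, a), b), cons(0, b))))   [R2 at ε]
5. f(a, f(cons(a, cons(a, a)), cons(cons(f(a, a), b), cons(0, b))))  →  f(cons(a, cons(a, a)), cons(cons(f(a, a), b), cons(0, b)))   [R2 at ε]
6. f(cons(a, cons(a, a)), cons(cons(f(a, a), b), cons(0, b)))  →  0   [R6 at ε]

Reduce t₂ = cons(f(a, b), cons(cons(cons(a, a), 0), cons(cons(0, 0), f(cons(cons(a, b), b), cons(a, cons(0, b)))))):
1. cons(f(a, b), cons(cons(cons(a, a), 0), cons(cons(0, 0), f(cons(cons(a, b), b), cons(a, cons(0, b))))))  →  cons(b, cons(cons(cons(a, a), 0), cons(cons(0, 0), f(cons(cons(a, b), b), cons(a, cons(0, b))))))   [R2 at 1]
2. cons(b, cons(cons(cons(a, a), 0), cons(cons(0, 0), f(cons(cons(a, b), b), cons(a, cons(0, b))))))  →  cons(b, cons(cons(cons(a, a), 0), cons(cons(0, 0), b)))   [R3 at 2.2.2]

no — NF(t₁) = 0, NF(t₂) = cons(b, cons(cons(cons(a, a), 0), cons(cons(0, 0), b)))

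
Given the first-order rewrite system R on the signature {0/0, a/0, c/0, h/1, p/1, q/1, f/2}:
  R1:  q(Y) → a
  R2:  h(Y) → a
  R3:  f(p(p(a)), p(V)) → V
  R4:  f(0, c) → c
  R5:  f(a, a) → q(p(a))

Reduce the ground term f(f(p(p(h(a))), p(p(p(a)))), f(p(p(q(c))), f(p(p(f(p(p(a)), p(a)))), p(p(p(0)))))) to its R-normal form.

0

1. f(f(p(p(h(a))), p(p(p(a)))), f(p(p(q(c))), f(p(p(f(p(p(a)), p(a)))), p(p(p(0))))))  →  f(f(p(p(a)), p(p(p(a)))), f(p(p(q(c))), f(p(p(f(p(p(a)), p(a)))), p(p(p(0))))))   [R2 at 1.1.1.1]
2. f(f(p(p(a)), p(p(p(a)))), f(p(p(q(c))), f(p(p(f(p(p(a)), p(a)))), p(p(p(0))))))  →  f(p(p(a)), f(p(p(q(c))), f(p(p(f(p(p(a)), p(a)))), p(p(p(0))))))   [R3 at 1]
3. f(p(p(a)), f(p(p(q(c))), f(p(p(f(p(p(a)), p(a)))), p(p(p(0))))))  →  f(p(p(a)), f(p(p(a)), f(p(p(f(p(p(a)), p(a)))), p(p(p(0))))))   [R1 at 2.1.1.1]
4. f(p(p(a)), f(p(p(a)), f(p(p(f(p(p(a)), p(a)))), p(p(p(0))))))  →  f(p(p(a)), f(p(p(a)), f(p(p(a)), p(p(p(0))))))   [R3 at 2.2.1.1.1]
5. f(p(p(a)), f(p(p(a)), f(p(p(a)), p(p(p(0))))))  →  f(p(p(a)), f(p(p(a)), p(p(0))))   [R3 at 2.2]
6. f(p(p(a)), f(p(p(a)), p(p(0))))  →  f(p(p(a)), p(0))   [R3 at 2]
7. f(p(p(a)), p(0))  →  0   [R3 at ε]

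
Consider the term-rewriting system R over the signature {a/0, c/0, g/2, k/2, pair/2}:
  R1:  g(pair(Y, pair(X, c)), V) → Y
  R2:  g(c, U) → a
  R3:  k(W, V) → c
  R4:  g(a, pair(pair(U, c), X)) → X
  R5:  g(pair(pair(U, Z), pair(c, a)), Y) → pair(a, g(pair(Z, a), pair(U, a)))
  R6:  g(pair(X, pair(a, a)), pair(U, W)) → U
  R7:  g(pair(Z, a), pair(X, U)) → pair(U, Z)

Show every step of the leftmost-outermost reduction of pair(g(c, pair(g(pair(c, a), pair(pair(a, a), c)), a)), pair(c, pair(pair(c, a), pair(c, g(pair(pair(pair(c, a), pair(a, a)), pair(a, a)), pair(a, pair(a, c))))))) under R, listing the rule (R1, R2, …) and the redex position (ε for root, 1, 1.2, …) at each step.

pair(a, pair(c, pair(pair(c, a), pair(c, a))))

1. pair(g(c, pair(g(pair(c, a), pair(pair(a, a), c)), a)), pair(c, pair(pair(c, a), pair(c, g(pair(pair(pair(c, a), pair(a, a)), pair(a, a)), pair(a, pair(a, c)))))))  →  pair(a, pair(c, pair(pair(c, a), pair(c, g(pair(pair(pair(c, a), pair(a, a)), pair(a, a)), pair(a, pair(a, c)))))))   [R2 at 1]
2. pair(a, pair(c, pair(pair(c, a), pair(c, g(pair(pair(pair(c, a), pair(a, a)), pair(a, a)), pair(a, pair(a, c)))))))  →  pair(a, pair(c, pair(pair(c, a), pair(c, a))))   [R6 at 2.2.2.2]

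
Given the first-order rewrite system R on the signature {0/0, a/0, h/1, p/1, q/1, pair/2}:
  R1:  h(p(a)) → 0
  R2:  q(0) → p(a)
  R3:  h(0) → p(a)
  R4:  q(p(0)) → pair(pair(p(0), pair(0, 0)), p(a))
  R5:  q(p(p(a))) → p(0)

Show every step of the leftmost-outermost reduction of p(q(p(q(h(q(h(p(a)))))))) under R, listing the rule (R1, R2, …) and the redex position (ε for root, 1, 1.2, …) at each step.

1. p(q(p(q(h(q(h(p(a))))))))  →  p(q(p(q(h(q(0))))))   [R1 at 1.1.1.1.1.1]
2. p(q(p(q(h(q(0))))))  →  p(q(p(q(h(p(a))))))   [R2 at 1.1.1.1.1]
3. p(q(p(q(h(p(a))))))  →  p(q(p(q(0))))   [R1 at 1.1.1.1]
4. p(q(p(q(0))))  →  p(q(p(p(a))))   [R2 at 1.1.1]
5. p(q(p(p(a))))  →  p(p(0))   [R5 at 1]

p(p(0))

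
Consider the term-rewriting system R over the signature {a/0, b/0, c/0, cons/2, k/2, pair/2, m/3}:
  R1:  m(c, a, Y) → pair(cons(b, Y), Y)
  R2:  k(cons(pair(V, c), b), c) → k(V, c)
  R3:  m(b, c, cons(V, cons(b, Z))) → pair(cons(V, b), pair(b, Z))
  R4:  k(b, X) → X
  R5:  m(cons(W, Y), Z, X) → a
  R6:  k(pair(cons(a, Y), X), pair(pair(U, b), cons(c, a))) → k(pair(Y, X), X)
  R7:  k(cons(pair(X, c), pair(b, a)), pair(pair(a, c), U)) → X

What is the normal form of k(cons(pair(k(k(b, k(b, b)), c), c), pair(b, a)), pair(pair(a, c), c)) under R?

1. k(cons(pair(k(k(b, k(b, b)), c), c), pair(b, a)), pair(pair(a, c), c))  →  k(k(b, k(b, b)), c)   [R7 at ε]
2. k(k(b, k(b, b)), c)  →  k(k(b, b), c)   [R4 at 1]
3. k(k(b, b), c)  →  k(b, c)   [R4 at 1]
4. k(b, c)  →  c   [R4 at ε]

c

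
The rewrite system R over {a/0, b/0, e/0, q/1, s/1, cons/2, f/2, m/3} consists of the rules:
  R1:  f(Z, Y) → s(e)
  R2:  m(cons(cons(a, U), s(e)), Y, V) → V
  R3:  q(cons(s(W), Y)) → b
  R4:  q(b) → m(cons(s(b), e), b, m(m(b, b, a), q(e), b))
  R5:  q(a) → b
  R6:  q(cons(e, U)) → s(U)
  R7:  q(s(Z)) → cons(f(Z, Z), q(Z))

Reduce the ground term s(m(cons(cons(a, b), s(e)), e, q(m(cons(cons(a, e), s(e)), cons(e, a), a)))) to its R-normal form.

s(b)

1. s(m(cons(cons(a, b), s(e)), e, q(m(cons(cons(a, e), s(e)), cons(e, a), a))))  →  s(q(m(cons(cons(a, e), s(e)), cons(e, a), a)))   [R2 at 1]
2. s(q(m(cons(cons(a, e), s(e)), cons(e, a), a)))  →  s(q(a))   [R2 at 1.1]
3. s(q(a))  →  s(b)   [R5 at 1]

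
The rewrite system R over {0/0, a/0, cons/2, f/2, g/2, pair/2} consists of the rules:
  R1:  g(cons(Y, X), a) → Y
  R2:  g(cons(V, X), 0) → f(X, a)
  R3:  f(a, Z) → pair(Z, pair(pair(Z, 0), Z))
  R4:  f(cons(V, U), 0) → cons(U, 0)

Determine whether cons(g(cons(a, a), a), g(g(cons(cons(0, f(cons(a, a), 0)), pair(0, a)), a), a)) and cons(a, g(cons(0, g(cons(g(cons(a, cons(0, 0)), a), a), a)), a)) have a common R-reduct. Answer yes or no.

Reduce t₁ = cons(g(cons(a, a), a), g(g(cons(cons(0, f(cons(a, a), 0)), pair(0, a)), a), a)):
1. cons(g(cons(a, a), a), g(g(cons(cons(0, f(cons(a, a), 0)), pair(0, a)), a), a))  →  cons(a, g(g(cons(cons(0, f(cons(a, a), 0)), pair(0, a)), a), a))   [R1 at 1]
2. cons(a, g(g(cons(cons(0, f(cons(a, a), 0)), pair(0, a)), a), a))  →  cons(a, g(cons(0, f(cons(a, a), 0)), a))   [R1 at 2.1]
3. cons(a, g(cons(0, f(cons(a, a), 0)), a))  →  cons(a, 0)   [R1 at 2]

Reduce t₂ = cons(a, g(cons(0, g(cons(g(cons(a, cons(0, 0)), a), a), a)), a)):
1. cons(a, g(cons(0, g(cons(g(cons(a, cons(0, 0)), a), a), a)), a))  →  cons(a, 0)   [R1 at 2]

yes — NF(t₁) = cons(a, 0), NF(t₂) = cons(a, 0)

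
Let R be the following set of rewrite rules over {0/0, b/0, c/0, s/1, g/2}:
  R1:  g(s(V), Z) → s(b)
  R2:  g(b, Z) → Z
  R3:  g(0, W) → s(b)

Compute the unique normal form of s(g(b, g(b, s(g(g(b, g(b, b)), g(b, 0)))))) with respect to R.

1. s(g(b, g(b, s(g(g(b, g(b, b)), g(b, 0))))))  →  s(g(b, s(g(g(b, g(b, b)), g(b, 0)))))   [R2 at 1]
2. s(g(b, s(g(g(b, g(b, b)), g(b, 0)))))  →  s(s(g(g(b, g(b, b)), g(b, 0))))   [R2 at 1]
3. s(s(g(g(b, g(b, b)), g(b, 0))))  →  s(s(g(g(b, b), g(b, 0))))   [R2 at 1.1.1]
4. s(s(g(g(b, b), g(b, 0))))  →  s(s(g(b, g(b, 0))))   [R2 at 1.1.1]
5. s(s(g(b, g(b, 0))))  →  s(s(g(b, 0)))   [R2 at 1.1]
6. s(s(g(b, 0)))  →  s(s(0))   [R2 at 1.1]

s(s(0))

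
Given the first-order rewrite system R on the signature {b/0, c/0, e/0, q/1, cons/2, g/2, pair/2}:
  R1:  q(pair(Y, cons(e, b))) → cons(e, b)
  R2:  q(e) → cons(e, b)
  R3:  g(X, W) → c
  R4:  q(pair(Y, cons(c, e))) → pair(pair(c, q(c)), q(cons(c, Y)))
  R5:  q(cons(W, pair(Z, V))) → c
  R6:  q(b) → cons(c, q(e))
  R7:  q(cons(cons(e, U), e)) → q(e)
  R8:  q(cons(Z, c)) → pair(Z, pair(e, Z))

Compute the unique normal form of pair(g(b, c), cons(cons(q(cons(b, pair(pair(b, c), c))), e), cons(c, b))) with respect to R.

1. pair(g(b, c), cons(cons(q(cons(b, pair(pair(b, c), c))), e), cons(c, b)))  →  pair(c, cons(cons(q(cons(b, pair(pair(b, c), c))), e), cons(c, b)))   [R3 at 1]
2. pair(c, cons(cons(q(cons(b, pair(pair(b, c), c))), e), cons(c, b)))  →  pair(c, cons(cons(c, e), cons(c, b)))   [R5 at 2.1.1]

pair(c, cons(cons(c, e), cons(c, b)))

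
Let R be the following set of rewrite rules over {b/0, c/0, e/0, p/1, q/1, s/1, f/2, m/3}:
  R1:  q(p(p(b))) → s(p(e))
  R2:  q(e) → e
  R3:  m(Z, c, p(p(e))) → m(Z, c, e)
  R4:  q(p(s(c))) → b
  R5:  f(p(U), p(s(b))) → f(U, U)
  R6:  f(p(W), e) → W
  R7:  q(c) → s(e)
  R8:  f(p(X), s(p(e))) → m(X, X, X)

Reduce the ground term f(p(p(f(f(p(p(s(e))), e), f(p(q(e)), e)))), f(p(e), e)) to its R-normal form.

p(s(e))

1. f(p(p(f(f(p(p(s(e))), e), f(p(q(e)), e)))), f(p(e), e))  →  f(p(p(f(p(s(e)), f(p(q(e)), e)))), f(p(e), e))   [R6 at 1.1.1.1]
2. f(p(p(f(p(s(e)), f(p(q(e)), e)))), f(p(e), e))  →  f(p(p(f(p(s(e)), q(e)))), f(p(e), e))   [R6 at 1.1.1.2]
3. f(p(p(f(p(s(e)), q(e)))), f(p(e), e))  →  f(p(p(f(p(s(e)), e))), f(p(e), e))   [R2 at 1.1.1.2]
4. f(p(p(f(p(s(e)), e))), f(p(e), e))  →  f(p(p(s(e))), f(p(e), e))   [R6 at 1.1.1]
5. f(p(p(s(e))), f(p(e), e))  →  f(p(p(s(e))), e)   [R6 at 2]
6. f(p(p(s(e))), e)  →  p(s(e))   [R6 at ε]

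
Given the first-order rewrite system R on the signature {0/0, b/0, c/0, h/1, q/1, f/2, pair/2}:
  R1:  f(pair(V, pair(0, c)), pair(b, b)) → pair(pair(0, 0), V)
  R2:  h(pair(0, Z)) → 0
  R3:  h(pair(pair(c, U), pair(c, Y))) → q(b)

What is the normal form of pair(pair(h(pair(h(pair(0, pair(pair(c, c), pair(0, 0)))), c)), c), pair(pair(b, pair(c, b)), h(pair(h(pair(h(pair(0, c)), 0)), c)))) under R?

pair(pair(0, c), pair(pair(b, pair(c, b)), 0))

1. pair(pair(h(pair(h(pair(0, pair(pair(c, c), pair(0, 0)))), c)), c), pair(pair(b, pair(c, b)), h(pair(h(pair(h(pair(0, c)), 0)), c))))  →  pair(pair(h(pair(0, c)), c), pair(pair(b, pair(c, b)), h(pair(h(pair(h(pair(0, c)), 0)), c))))   [R2 at 1.1.1.1]
2. pair(pair(h(pair(0, c)), c), pair(pair(b, pair(c, b)), h(pair(h(pair(h(pair(0, c)), 0)), c))))  →  pair(pair(0, c), pair(pair(b, pair(c, b)), h(pair(h(pair(h(pair(0, c)), 0)), c))))   [R2 at 1.1]
3. pair(pair(0, c), pair(pair(b, pair(c, b)), h(pair(h(pair(h(pair(0, c)), 0)), c))))  →  pair(pair(0, c), pair(pair(b, pair(c, b)), h(pair(h(pair(0, 0)), c))))   [R2 at 2.2.1.1.1.1]
4. pair(pair(0, c), pair(pair(b, pair(c, b)), h(pair(h(pair(0, 0)), c))))  →  pair(pair(0, c), pair(pair(b, pair(c, b)), h(pair(0, c))))   [R2 at 2.2.1.1]
5. pair(pair(0, c), pair(pair(b, pair(c, b)), h(pair(0, c))))  →  pair(pair(0, c), pair(pair(b, pair(c, b)), 0))   [R2 at 2.2]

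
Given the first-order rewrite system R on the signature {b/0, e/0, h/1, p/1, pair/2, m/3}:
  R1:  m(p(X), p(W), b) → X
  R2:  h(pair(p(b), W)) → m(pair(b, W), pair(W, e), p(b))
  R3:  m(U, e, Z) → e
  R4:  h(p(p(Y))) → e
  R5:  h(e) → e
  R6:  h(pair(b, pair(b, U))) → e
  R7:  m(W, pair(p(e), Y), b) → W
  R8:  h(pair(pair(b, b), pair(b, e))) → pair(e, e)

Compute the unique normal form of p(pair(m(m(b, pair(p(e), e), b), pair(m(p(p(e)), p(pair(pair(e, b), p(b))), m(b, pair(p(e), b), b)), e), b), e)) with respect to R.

1. p(pair(m(m(b, pair(p(e), e), b), pair(m(p(p(e)), p(pair(pair(e, b), p(b))), m(b, pair(p(e), b), b)), e), b), e))  →  p(pair(m(b, pair(m(p(p(e)), p(pair(pair(e, b), p(b))), m(b, pair(p(e), b), b)), e), b), e))   [R7 at 1.1.1]
2. p(pair(m(b, pair(m(p(p(e)), p(pair(pair(e, b), p(b))), m(b, pair(p(e), b), b)), e), b), e))  →  p(pair(m(b, pair(m(p(p(e)), p(pair(pair(e, b), p(b))), b), e), b), e))   [R7 at 1.1.2.1.3]
3. p(pair(m(b, pair(m(p(p(e)), p(pair(pair(e, b), p(b))), b), e), b), e))  →  p(pair(m(b, pair(p(e), e), b), e))   [R1 at 1.1.2.1]
4. p(pair(m(b, pair(p(e), e), b), e))  →  p(pair(b, e))   [R7 at 1.1]

p(pair(b, e))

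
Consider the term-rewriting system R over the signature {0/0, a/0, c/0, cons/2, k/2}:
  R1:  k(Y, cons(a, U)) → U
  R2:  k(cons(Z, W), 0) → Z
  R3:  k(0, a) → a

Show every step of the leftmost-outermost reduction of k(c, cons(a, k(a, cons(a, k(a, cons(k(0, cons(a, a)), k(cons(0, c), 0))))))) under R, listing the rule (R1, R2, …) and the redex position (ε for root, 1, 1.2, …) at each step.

0

1. k(c, cons(a, k(a, cons(a, k(a, cons(k(0, cons(a, a)), k(cons(0, c), 0)))))))  →  k(a, cons(a, k(a, cons(k(0, cons(a, a)), k(cons(0, c), 0)))))   [R1 at ε]
2. k(a, cons(a, k(a, cons(k(0, cons(a, a)), k(cons(0, c), 0)))))  →  k(a, cons(k(0, cons(a, a)), k(cons(0, c), 0)))   [R1 at ε]
3. k(a, cons(k(0, cons(a, a)), k(cons(0, c), 0)))  →  k(a, cons(a, k(cons(0, c), 0)))   [R1 at 2.1]
4. k(a, cons(a, k(cons(0, c), 0)))  →  k(cons(0, c), 0)   [R1 at ε]
5. k(cons(0, c), 0)  →  0   [R2 at ε]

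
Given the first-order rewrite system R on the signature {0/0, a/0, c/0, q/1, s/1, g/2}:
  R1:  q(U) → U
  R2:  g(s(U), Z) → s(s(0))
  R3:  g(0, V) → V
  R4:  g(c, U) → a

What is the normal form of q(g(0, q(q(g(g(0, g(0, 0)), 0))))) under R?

1. q(g(0, q(q(g(g(0, g(0, 0)), 0)))))  →  g(0, q(q(g(g(0, g(0, 0)), 0))))   [R1 at ε]
2. g(0, q(q(g(g(0, g(0, 0)), 0))))  →  q(q(g(g(0, g(0, 0)), 0)))   [R3 at ε]
3. q(q(g(g(0, g(0, 0)), 0)))  →  q(g(g(0, g(0, 0)), 0))   [R1 at ε]
4. q(g(g(0, g(0, 0)), 0))  →  g(g(0, g(0, 0)), 0)   [R1 at ε]
5. g(g(0, g(0, 0)), 0)  →  g(g(0, 0), 0)   [R3 at 1]
6. g(g(0, 0), 0)  →  g(0, 0)   [R3 at 1]
7. g(0, 0)  →  0   [R3 at ε]

0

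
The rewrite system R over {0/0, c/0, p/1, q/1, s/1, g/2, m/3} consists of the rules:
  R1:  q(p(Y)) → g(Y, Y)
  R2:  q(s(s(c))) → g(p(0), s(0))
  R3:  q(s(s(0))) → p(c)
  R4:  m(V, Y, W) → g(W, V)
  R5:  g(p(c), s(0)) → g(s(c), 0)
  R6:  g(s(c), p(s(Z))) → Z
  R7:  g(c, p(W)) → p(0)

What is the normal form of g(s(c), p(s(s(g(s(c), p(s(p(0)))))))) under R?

1. g(s(c), p(s(s(g(s(c), p(s(p(0))))))))  →  s(g(s(c), p(s(p(0)))))   [R6 at ε]
2. s(g(s(c), p(s(p(0)))))  →  s(p(0))   [R6 at 1]

s(p(0))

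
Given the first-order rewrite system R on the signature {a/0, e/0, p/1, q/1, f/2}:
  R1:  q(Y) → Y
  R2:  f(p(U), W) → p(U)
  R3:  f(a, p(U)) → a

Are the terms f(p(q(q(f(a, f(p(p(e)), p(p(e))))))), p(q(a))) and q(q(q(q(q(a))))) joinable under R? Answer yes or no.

Reduce t₁ = f(p(q(q(f(a, f(p(p(e)), p(p(e))))))), p(q(a))):
1. f(p(q(q(f(a, f(p(p(e)), p(p(e))))))), p(q(a)))  →  p(q(q(f(a, f(p(p(e)), p(p(e)))))))   [R2 at ε]
2. p(q(q(f(a, f(p(p(e)), p(p(e)))))))  →  p(q(f(a, f(p(p(e)), p(p(e))))))   [R1 at 1]
3. p(q(f(a, f(p(p(e)), p(p(e))))))  →  p(f(a, f(p(p(e)), p(p(e)))))   [R1 at 1]
4. p(f(a, f(p(p(e)), p(p(e)))))  →  p(f(a, p(p(e))))   [R2 at 1.2]
5. p(f(a, p(p(e))))  →  p(a)   [R3 at 1]

Reduce t₂ = q(q(q(q(q(a))))):
1. q(q(q(q(q(a)))))  →  q(q(q(q(a))))   [R1 at ε]
2. q(q(q(q(a))))  →  q(q(q(a)))   [R1 at ε]
3. q(q(q(a)))  →  q(q(a))   [R1 at ε]
4. q(q(a))  →  q(a)   [R1 at ε]
5. q(a)  →  a   [R1 at ε]

no — NF(t₁) = p(a), NF(t₂) = a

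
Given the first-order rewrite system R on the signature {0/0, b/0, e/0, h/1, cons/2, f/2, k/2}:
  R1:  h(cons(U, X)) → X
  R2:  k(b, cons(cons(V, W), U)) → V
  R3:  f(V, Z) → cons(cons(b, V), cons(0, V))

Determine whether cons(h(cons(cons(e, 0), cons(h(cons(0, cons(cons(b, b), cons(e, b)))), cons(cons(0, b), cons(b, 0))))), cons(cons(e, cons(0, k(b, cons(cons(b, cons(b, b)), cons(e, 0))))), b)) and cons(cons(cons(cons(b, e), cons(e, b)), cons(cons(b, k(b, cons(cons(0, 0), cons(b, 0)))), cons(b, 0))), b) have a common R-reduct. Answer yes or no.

Reduce t₁ = cons(h(cons(cons(e, 0), cons(h(cons(0, cons(cons(b, b), cons(e, b)))), cons(cons(0, b), cons(b, 0))))), cons(cons(e, cons(0, k(b, cons(cons(b, cons(b, b)), cons(e, 0))))), b)):
1. cons(h(cons(cons(e, 0), cons(h(cons(0, cons(cons(b, b), cons(e, b)))), cons(cons(0, b), cons(b, 0))))), cons(cons(e, cons(0, k(b, cons(cons(b, cons(b, b)), cons(e, 0))))), b))  →  cons(cons(h(cons(0, cons(cons(b, b), cons(e, b)))), cons(cons(0, b), cons(b, 0))), cons(cons(e, cons(0, k(b, cons(cons(b, cons(b, b)), cons(e, 0))))), b))   [R1 at 1]
2. cons(cons(h(cons(0, cons(cons(b, b), cons(e, b)))), cons(cons(0, b), cons(b, 0))), cons(cons(e, cons(0, k(b, cons(cons(b, cons(b, b)), cons(e, 0))))), b))  →  cons(cons(cons(cons(b, b), cons(e, b)), cons(cons(0, b), cons(b, 0))), cons(cons(e, cons(0, k(b, cons(cons(b, cons(b, b)), cons(e, 0))))), b))   [R1 at 1.1]
3. cons(cons(cons(cons(b, b), cons(e, b)), cons(cons(0, b), cons(b, 0))), cons(cons(e, cons(0, k(b, cons(cons(b, cons(b, b)), cons(e, 0))))), b))  →  cons(cons(cons(cons(b, b), cons(e, b)), cons(cons(0, b), cons(b, 0))), cons(cons(e, cons(0, b)), b))   [R2 at 2.1.2.2]

Reduce t₂ = cons(cons(cons(cons(b, e), cons(e, b)), cons(cons(b, k(b, cons(cons(0, 0), cons(b, 0)))), cons(b, 0))), b):
1. cons(cons(cons(cons(b, e), cons(e, b)), cons(cons(b, k(b, cons(cons(0, 0), cons(b, 0)))), cons(b, 0))), b)  →  cons(cons(cons(cons(b, e), cons(e, b)), cons(cons(b, 0), cons(b, 0))), b)   [R2 at 1.2.1.2]

no — NF(t₁) = cons(cons(cons(cons(b, b), cons(e, b)), cons(cons(0, b), cons(b, 0))), cons(cons(e, cons(0, b)), b)), NF(t₂) = cons(cons(cons(cons(b, e), cons(e, b)), cons(cons(b, 0), cons(b, 0))), b)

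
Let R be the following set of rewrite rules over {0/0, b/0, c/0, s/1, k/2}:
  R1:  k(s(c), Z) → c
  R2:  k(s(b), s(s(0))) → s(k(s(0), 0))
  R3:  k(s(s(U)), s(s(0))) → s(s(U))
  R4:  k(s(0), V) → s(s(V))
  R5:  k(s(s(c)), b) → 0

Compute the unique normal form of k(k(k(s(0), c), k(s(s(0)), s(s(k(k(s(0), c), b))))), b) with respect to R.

1. k(k(k(s(0), c), k(s(s(0)), s(s(k(k(s(0), c), b))))), b)  →  k(k(s(s(c)), k(s(s(0)), s(s(k(k(s(0), c), b))))), b)   [R4 at 1.1]
2. k(k(s(s(c)), k(s(s(0)), s(s(k(k(s(0), c), b))))), b)  →  k(k(s(s(c)), k(s(s(0)), s(s(k(s(s(c)), b))))), b)   [R4 at 1.2.2.1.1.1]
3. k(k(s(s(c)), k(s(s(0)), s(s(k(s(s(c)), b))))), b)  →  k(k(s(s(c)), k(s(s(0)), s(s(0)))), b)   [R5 at 1.2.2.1.1]
4. k(k(s(s(c)), k(s(s(0)), s(s(0)))), b)  →  k(k(s(s(c)), s(s(0))), b)   [R3 at 1.2]
5. k(k(s(s(c)), s(s(0))), b)  →  k(s(s(c)), b)   [R3 at 1]
6. k(s(s(c)), b)  →  0   [R5 at ε]

0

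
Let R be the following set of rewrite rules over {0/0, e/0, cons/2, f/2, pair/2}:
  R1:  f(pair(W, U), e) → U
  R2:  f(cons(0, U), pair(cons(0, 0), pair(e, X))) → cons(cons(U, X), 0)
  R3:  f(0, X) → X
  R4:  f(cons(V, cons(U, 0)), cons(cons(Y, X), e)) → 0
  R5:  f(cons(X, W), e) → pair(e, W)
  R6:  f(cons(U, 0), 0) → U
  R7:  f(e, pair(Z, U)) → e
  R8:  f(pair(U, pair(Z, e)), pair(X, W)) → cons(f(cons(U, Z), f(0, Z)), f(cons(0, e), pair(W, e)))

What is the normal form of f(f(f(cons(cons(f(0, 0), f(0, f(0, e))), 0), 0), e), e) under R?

1. f(f(f(cons(cons(f(0, 0), f(0, f(0, e))), 0), 0), e), e)  →  f(f(cons(f(0, 0), f(0, f(0, e))), e), e)   [R6 at 1.1]
2. f(f(cons(f(0, 0), f(0, f(0, e))), e), e)  →  f(pair(e, f(0, f(0, e))), e)   [R5 at 1]
3. f(pair(e, f(0, f(0, e))), e)  →  f(0, f(0, e))   [R1 at ε]
4. f(0, f(0, e))  →  f(0, e)   [R3 at ε]
5. f(0, e)  →  e   [R3 at ε]

e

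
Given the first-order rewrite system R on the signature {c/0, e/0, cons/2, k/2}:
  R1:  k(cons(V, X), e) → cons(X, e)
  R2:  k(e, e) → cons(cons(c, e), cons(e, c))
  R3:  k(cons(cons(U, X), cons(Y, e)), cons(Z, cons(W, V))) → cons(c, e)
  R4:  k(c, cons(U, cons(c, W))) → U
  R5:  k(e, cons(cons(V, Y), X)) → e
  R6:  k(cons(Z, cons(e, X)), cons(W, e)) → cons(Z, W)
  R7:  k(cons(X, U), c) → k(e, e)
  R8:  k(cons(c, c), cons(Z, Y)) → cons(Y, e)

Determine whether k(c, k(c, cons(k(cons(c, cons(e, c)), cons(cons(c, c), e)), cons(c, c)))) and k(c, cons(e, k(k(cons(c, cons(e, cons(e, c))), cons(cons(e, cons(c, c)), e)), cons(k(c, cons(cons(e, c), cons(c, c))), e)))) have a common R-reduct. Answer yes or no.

Reduce t₁ = k(c, k(c, cons(k(cons(c, cons(e, c)), cons(cons(c, c), e)), cons(c, c)))):
1. k(c, k(c, cons(k(cons(c, cons(e, c)), cons(cons(c, c), e)), cons(c, c))))  →  k(c, k(cons(c, cons(e, c)), cons(cons(c, c), e)))   [R4 at 2]
2. k(c, k(cons(c, cons(e, c)), cons(cons(c, c), e)))  →  k(c, cons(c, cons(c, c)))   [R6 at 2]
3. k(c, cons(c, cons(c, c)))  →  c   [R4 at ε]

Reduce t₂ = k(c, cons(e, k(k(cons(c, cons(e, cons(e, c))), cons(cons(e, cons(c, c)), e)), cons(k(c, cons(cons(e, c), cons(c, c))), e)))):
1. k(c, cons(e, k(k(cons(c, cons(e, cons(e, c))), cons(cons(e, cons(c, c)), e)), cons(k(c, cons(cons(e, c), cons(c, c))), e))))  →  k(c, cons(e, k(cons(c, cons(e, cons(c, c))), cons(k(c, cons(cons(e, c), cons(c, c))), e))))   [R6 at 2.2.1]
2. k(c, cons(e, k(cons(c, cons(e, cons(c, c))), cons(k(c, cons(cons(e, c), cons(c, c))), e))))  →  k(c, cons(e, cons(c, k(c, cons(cons(e, c), cons(c, c))))))   [R6 at 2.2]
3. k(c, cons(e, cons(c, k(c, cons(cons(e, c), cons(c, c))))))  →  e   [R4 at ε]

no — NF(t₁) = c, NF(t₂) = e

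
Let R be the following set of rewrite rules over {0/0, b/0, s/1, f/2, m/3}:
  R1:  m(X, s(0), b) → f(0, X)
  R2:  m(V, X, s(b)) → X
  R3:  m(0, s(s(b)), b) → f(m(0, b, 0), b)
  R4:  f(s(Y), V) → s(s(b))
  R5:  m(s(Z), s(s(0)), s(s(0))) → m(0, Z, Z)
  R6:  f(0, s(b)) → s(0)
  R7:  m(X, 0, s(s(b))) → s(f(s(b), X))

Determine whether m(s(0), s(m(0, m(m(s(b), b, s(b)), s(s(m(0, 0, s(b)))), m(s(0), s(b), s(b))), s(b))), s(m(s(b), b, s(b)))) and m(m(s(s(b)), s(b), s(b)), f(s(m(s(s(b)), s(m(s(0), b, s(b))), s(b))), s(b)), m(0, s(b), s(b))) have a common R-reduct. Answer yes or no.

no — NF(t₁) = s(s(s(0))), NF(t₂) = s(s(b))

Reduce t₁ = m(s(0), s(m(0, m(m(s(b), b, s(b)), s(s(m(0, 0, s(b)))), m(s(0), s(b), s(b))), s(b))), s(m(s(b), b, s(b)))):
1. m(s(0), s(m(0, m(m(s(b), b, s(b)), s(s(m(0, 0, s(b)))), m(s(0), s(b), s(b))), s(b))), s(m(s(b), b, s(b))))  →  m(s(0), s(m(m(s(b), b, s(b)), s(s(m(0, 0, s(b)))), m(s(0), s(b), s(b)))), s(m(s(b), b, s(b))))   [R2 at 2.1]
2. m(s(0), s(m(m(s(b), b, s(b)), s(s(m(0, 0, s(b)))), m(s(0), s(b), s(b)))), s(m(s(b), b, s(b))))  →  m(s(0), s(m(b, s(s(m(0, 0, s(b)))), m(s(0), s(b), s(b)))), s(m(s(b), b, s(b))))   [R2 at 2.1.1]
3. m(s(0), s(m(b, s(s(m(0, 0, s(b)))), m(s(0), s(b), s(b)))), s(m(s(b), b, s(b))))  →  m(s(0), s(m(b, s(s(0)), m(s(0), s(b), s(b)))), s(m(s(b), b, s(b))))   [R2 at 2.1.2.1.1]
4. m(s(0), s(m(b, s(s(0)), m(s(0), s(b), s(b)))), s(m(s(b), b, s(b))))  →  m(s(0), s(m(b, s(s(0)), s(b))), s(m(s(b), b, s(b))))   [R2 at 2.1.3]
5. m(s(0), s(m(b, s(s(0)), s(b))), s(m(s(b), b, s(b))))  →  m(s(0), s(s(s(0))), s(m(s(b), b, s(b))))   [R2 at 2.1]
6. m(s(0), s(s(s(0))), s(m(s(b), b, s(b))))  →  m(s(0), s(s(s(0))), s(b))   [R2 at 3.1]
7. m(s(0), s(s(s(0))), s(b))  →  s(s(s(0)))   [R2 at ε]

Reduce t₂ = m(m(s(s(b)), s(b), s(b)), f(s(m(s(s(b)), s(m(s(0), b, s(b))), s(b))), s(b)), m(0, s(b), s(b))):
1. m(m(s(s(b)), s(b), s(b)), f(s(m(s(s(b)), s(m(s(0), b, s(b))), s(b))), s(b)), m(0, s(b), s(b)))  →  m(s(b), f(s(m(s(s(b)), s(m(s(0), b, s(b))), s(b))), s(b)), m(0, s(b), s(b)))   [R2 at 1]
2. m(s(b), f(s(m(s(s(b)), s(m(s(0), b, s(b))), s(b))), s(b)), m(0, s(b), s(b)))  →  m(s(b), s(s(b)), m(0, s(b), s(b)))   [R4 at 2]
3. m(s(b), s(s(b)), m(0, s(b), s(b)))  →  m(s(b), s(s(b)), s(b))   [R2 at 3]
4. m(s(b), s(s(b)), s(b))  →  s(s(b))   [R2 at ε]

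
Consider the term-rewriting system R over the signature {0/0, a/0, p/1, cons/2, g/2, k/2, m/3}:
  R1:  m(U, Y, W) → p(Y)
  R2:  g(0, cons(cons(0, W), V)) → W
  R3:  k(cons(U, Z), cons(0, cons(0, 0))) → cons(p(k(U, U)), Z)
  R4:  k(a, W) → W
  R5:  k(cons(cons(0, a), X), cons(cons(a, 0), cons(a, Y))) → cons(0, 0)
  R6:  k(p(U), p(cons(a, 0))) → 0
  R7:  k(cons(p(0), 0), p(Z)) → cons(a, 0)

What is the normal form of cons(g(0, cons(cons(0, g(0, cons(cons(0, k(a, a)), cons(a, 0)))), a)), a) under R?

1. cons(g(0, cons(cons(0, g(0, cons(cons(0, k(a, a)), cons(a, 0)))), a)), a)  →  cons(g(0, cons(cons(0, k(a, a)), cons(a, 0))), a)   [R2 at 1]
2. cons(g(0, cons(cons(0, k(a, a)), cons(a, 0))), a)  →  cons(k(a, a), a)   [R2 at 1]
3. cons(k(a, a), a)  →  cons(a, a)   [R4 at 1]

cons(a, a)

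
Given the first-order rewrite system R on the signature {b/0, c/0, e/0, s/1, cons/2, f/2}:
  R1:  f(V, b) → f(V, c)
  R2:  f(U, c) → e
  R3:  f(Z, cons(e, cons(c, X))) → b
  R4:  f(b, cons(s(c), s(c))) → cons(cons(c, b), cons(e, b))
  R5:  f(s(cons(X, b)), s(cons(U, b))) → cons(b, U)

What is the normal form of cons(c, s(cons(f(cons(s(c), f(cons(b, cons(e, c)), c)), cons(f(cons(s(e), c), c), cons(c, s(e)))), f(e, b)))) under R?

cons(c, s(cons(b, e)))

1. cons(c, s(cons(f(cons(s(c), f(cons(b, cons(e, c)), c)), cons(f(cons(s(e), c), c), cons(c, s(e)))), f(e, b))))  →  cons(c, s(cons(f(cons(s(c), e), cons(f(cons(s(e), c), c), cons(c, s(e)))), f(e, b))))   [R2 at 2.1.1.1.2]
2. cons(c, s(cons(f(cons(s(c), e), cons(f(cons(s(e), c), c), cons(c, s(e)))), f(e, b))))  →  cons(c, s(cons(f(cons(s(c), e), cons(e, cons(c, s(e)))), f(e, b))))   [R2 at 2.1.1.2.1]
3. cons(c, s(cons(f(cons(s(c), e), cons(e, cons(c, s(e)))), f(e, b))))  →  cons(c, s(cons(b, f(e, b))))   [R3 at 2.1.1]
4. cons(c, s(cons(b, f(e, b))))  →  cons(c, s(cons(b, f(e, c))))   [R1 at 2.1.2]
5. cons(c, s(cons(b, f(e, c))))  →  cons(c, s(cons(b, e)))   [R2 at 2.1.2]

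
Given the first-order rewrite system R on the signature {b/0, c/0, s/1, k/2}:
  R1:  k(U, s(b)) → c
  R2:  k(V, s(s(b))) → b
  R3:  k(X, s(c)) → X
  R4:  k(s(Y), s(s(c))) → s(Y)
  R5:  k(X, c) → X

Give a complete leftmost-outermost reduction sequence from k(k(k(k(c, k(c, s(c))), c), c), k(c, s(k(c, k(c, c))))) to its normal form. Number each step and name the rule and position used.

1. k(k(k(k(c, k(c, s(c))), c), c), k(c, s(k(c, k(c, c)))))  →  k(k(k(c, k(c, s(c))), c), k(c, s(k(c, k(c, c)))))   [R5 at 1]
2. k(k(k(c, k(c, s(c))), c), k(c, s(k(c, k(c, c)))))  →  k(k(c, k(c, s(c))), k(c, s(k(c, k(c, c)))))   [R5 at 1]
3. k(k(c, k(c, s(c))), k(c, s(k(c, k(c, c)))))  →  k(k(c, c), k(c, s(k(c, k(c, c)))))   [R3 at 1.2]
4. k(k(c, c), k(c, s(k(c, k(c, c)))))  →  k(c, k(c, s(k(c, k(c, c)))))   [R5 at 1]
5. k(c, k(c, s(k(c, k(c, c)))))  →  k(c, k(c, s(k(c, c))))   [R5 at 2.2.1.2]
6. k(c, k(c, s(k(c, c))))  →  k(c, k(c, s(c)))   [R5 at 2.2.1]
7. k(c, k(c, s(c)))  →  k(c, c)   [R3 at 2]
8. k(c, c)  →  c   [R5 at ε]

c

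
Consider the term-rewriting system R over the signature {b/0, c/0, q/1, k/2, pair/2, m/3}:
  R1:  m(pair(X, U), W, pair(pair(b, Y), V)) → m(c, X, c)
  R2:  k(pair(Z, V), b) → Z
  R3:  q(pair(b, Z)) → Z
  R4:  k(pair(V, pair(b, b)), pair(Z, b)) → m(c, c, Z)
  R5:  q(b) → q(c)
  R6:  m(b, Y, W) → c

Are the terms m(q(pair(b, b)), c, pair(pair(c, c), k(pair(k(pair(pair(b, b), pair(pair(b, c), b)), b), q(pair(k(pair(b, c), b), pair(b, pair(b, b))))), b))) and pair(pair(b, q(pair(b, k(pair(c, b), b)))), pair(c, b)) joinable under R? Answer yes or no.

no — NF(t₁) = c, NF(t₂) = pair(pair(b, c), pair(c, b))

Reduce t₁ = m(q(pair(b, b)), c, pair(pair(c, c), k(pair(k(pair(pair(b, b), pair(pair(b, c), b)), b), q(pair(k(pair(b, c), b), pair(b, pair(b, b))))), b))):
1. m(q(pair(b, b)), c, pair(pair(c, c), k(pair(k(pair(pair(b, b), pair(pair(b, c), b)), b), q(pair(k(pair(b, c), b), pair(b, pair(b, b))))), b)))  →  m(b, c, pair(pair(c, c), k(pair(k(pair(pair(b, b), pair(pair(b, c), b)), b), q(pair(k(pair(b, c), b), pair(b, pair(b, b))))), b)))   [R3 at 1]
2. m(b, c, pair(pair(c, c), k(pair(k(pair(pair(b, b), pair(pair(b, c), b)), b), q(pair(k(pair(b, c), b), pair(b, pair(b, b))))), b)))  →  c   [R6 at ε]

Reduce t₂ = pair(pair(b, q(pair(b, k(pair(c, b), b)))), pair(c, b)):
1. pair(pair(b, q(pair(b, k(pair(c, b), b)))), pair(c, b))  →  pair(pair(b, k(pair(c, b), b)), pair(c, b))   [R3 at 1.2]
2. pair(pair(b, k(pair(c, b), b)), pair(c, b))  →  pair(pair(b, c), pair(c, b))   [R2 at 1.2]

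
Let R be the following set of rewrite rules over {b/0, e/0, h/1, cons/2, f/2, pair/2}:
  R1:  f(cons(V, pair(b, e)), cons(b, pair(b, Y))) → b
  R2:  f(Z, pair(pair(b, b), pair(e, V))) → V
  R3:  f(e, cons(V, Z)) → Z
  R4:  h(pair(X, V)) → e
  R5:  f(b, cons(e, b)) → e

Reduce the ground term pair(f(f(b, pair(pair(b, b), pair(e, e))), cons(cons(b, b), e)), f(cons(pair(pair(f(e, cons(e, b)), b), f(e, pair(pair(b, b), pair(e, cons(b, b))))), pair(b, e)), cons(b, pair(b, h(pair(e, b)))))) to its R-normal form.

pair(e, b)

1. pair(f(f(b, pair(pair(b, b), pair(e, e))), cons(cons(b, b), e)), f(cons(pair(pair(f(e, cons(e, b)), b), f(e, pair(pair(b, b), pair(e, cons(b, b))))), pair(b, e)), cons(b, pair(b, h(pair(e, b))))))  →  pair(f(e, cons(cons(b, b), e)), f(cons(pair(pair(f(e, cons(e, b)), b), f(e, pair(pair(b, b), pair(e, cons(b, b))))), pair(b, e)), cons(b, pair(b, h(pair(e, b))))))   [R2 at 1.1]
2. pair(f(e, cons(cons(b, b), e)), f(cons(pair(pair(f(e, cons(e, b)), b), f(e, pair(pair(b, b), pair(e, cons(b, b))))), pair(b, e)), cons(b, pair(b, h(pair(e, b))))))  →  pair(e, f(cons(pair(pair(f(e, cons(e, b)), b), f(e, pair(pair(b, b), pair(e, cons(b, b))))), pair(b, e)), cons(b, pair(b, h(pair(e, b))))))   [R3 at 1]
3. pair(e, f(cons(pair(pair(f(e, cons(e, b)), b), f(e, pair(pair(b, b), pair(e, cons(b, b))))), pair(b, e)), cons(b, pair(b, h(pair(e, b))))))  →  pair(e, b)   [R1 at 2]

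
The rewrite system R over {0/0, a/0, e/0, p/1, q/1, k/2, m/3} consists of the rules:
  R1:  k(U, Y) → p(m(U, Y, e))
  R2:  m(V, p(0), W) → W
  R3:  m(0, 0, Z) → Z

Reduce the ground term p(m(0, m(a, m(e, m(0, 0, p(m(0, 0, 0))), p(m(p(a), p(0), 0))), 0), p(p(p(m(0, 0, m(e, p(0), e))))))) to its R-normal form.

1. p(m(0, m(a, m(e, m(0, 0, p(m(0, 0, 0))), p(m(p(a), p(0), 0))), 0), p(p(p(m(0, 0, m(e, p(0), e)))))))  →  p(m(0, m(a, m(e, p(m(0, 0, 0)), p(m(p(a), p(0), 0))), 0), p(p(p(m(0, 0, m(e, p(0), e)))))))   [R3 at 1.2.2.2]
2. p(m(0, m(a, m(e, p(m(0, 0, 0)), p(m(p(a), p(0), 0))), 0), p(p(p(m(0, 0, m(e, p(0), e)))))))  →  p(m(0, m(a, m(e, p(0), p(m(p(a), p(0), 0))), 0), p(p(p(m(0, 0, m(e, p(0), e)))))))   [R3 at 1.2.2.2.1]
3. p(m(0, m(a, m(e, p(0), p(m(p(a), p(0), 0))), 0), p(p(p(m(0, 0, m(e, p(0), e)))))))  →  p(m(0, m(a, p(m(p(a), p(0), 0)), 0), p(p(p(m(0, 0, m(e, p(0), e)))))))   [R2 at 1.2.2]
4. p(m(0, m(a, p(m(p(a), p(0), 0)), 0), p(p(p(m(0, 0, m(e, p(0), e)))))))  →  p(m(0, m(a, p(0), 0), p(p(p(m(0, 0, m(e, p(0), e)))))))   [R2 at 1.2.2.1]
5. p(m(0, m(a, p(0), 0), p(p(p(m(0, 0, m(e, p(0), e)))))))  →  p(m(0, 0, p(p(p(m(0, 0, m(e, p(0), e)))))))   [R2 at 1.2]
6. p(m(0, 0, p(p(p(m(0, 0, m(e, p(0), e)))))))  →  p(p(p(p(m(0, 0, m(e, p(0), e))))))   [R3 at 1]
7. p(p(p(p(m(0, 0, m(e, p(0), e))))))  →  p(p(p(p(m(e, p(0), e)))))   [R3 at 1.1.1.1]
8. p(p(p(p(m(e, p(0), e)))))  →  p(p(p(p(e))))   [R2 at 1.1.1.1]

p(p(p(p(e))))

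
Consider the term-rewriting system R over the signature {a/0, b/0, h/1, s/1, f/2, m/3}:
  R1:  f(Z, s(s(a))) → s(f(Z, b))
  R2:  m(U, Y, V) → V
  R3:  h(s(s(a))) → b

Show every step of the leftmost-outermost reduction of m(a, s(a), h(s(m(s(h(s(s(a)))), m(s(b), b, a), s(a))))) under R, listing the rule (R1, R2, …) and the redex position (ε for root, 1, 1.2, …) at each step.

1. m(a, s(a), h(s(m(s(h(s(s(a)))), m(s(b), b, a), s(a)))))  →  h(s(m(s(h(s(s(a)))), m(s(b), b, a), s(a))))   [R2 at ε]
2. h(s(m(s(h(s(s(a)))), m(s(b), b, a), s(a))))  →  h(s(s(a)))   [R2 at 1.1]
3. h(s(s(a)))  →  b   [R3 at ε]

b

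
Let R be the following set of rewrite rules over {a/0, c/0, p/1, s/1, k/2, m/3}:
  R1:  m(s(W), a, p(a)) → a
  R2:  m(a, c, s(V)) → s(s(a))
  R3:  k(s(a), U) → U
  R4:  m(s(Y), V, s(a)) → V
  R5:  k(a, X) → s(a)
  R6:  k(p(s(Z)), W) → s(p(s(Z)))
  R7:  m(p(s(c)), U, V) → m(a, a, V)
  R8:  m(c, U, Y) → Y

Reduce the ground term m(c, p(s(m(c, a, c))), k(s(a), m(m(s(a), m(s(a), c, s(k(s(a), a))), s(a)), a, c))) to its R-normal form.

1. m(c, p(s(m(c, a, c))), k(s(a), m(m(s(a), m(s(a), c, s(k(s(a), a))), s(a)), a, c)))  →  k(s(a), m(m(s(a), m(s(a), c, s(k(s(a), a))), s(a)), a, c))   [R8 at ε]
2. k(s(a), m(m(s(a), m(s(a), c, s(k(s(a), a))), s(a)), a, c))  →  m(m(s(a), m(s(a), c, s(k(s(a), a))), s(a)), a, c)   [R3 at ε]
3. m(m(s(a), m(s(a), c, s(k(s(a), a))), s(a)), a, c)  →  m(m(s(a), c, s(k(s(a), a))), a, c)   [R4 at 1]
4. m(m(s(a), c, s(k(s(a), a))), a, c)  →  m(m(s(a), c, s(a)), a, c)   [R3 at 1.3.1]
5. m(m(s(a), c, s(a)), a, c)  →  m(c, a, c)   [R4 at 1]
6. m(c, a, c)  →  c   [R8 at ε]

c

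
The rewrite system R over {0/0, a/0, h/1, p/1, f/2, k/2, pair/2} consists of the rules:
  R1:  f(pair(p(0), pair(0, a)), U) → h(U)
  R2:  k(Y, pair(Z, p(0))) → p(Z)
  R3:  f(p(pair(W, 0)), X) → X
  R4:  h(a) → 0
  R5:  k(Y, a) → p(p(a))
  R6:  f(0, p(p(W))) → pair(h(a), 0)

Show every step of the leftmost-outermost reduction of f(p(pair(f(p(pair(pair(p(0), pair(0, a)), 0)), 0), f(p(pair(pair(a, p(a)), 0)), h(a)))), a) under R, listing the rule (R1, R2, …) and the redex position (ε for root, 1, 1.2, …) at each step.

1. f(p(pair(f(p(pair(pair(p(0), pair(0, a)), 0)), 0), f(p(pair(pair(a, p(a)), 0)), h(a)))), a)  →  f(p(pair(0, f(p(pair(pair(a, p(a)), 0)), h(a)))), a)   [R3 at 1.1.1]
2. f(p(pair(0, f(p(pair(pair(a, p(a)), 0)), h(a)))), a)  →  f(p(pair(0, h(a))), a)   [R3 at 1.1.2]
3. f(p(pair(0, h(a))), a)  →  f(p(pair(0, 0)), a)   [R4 at 1.1.2]
4. f(p(pair(0, 0)), a)  →  a   [R3 at ε]

a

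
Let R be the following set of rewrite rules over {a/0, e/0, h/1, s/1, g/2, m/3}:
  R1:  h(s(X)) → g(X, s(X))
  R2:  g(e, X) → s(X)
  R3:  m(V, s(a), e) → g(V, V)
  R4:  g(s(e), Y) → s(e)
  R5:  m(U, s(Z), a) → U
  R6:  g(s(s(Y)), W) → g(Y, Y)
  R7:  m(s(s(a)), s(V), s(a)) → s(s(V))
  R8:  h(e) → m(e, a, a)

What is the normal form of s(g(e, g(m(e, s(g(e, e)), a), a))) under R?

s(s(s(a)))

1. s(g(e, g(m(e, s(g(e, e)), a), a)))  →  s(s(g(m(e, s(g(e, e)), a), a)))   [R2 at 1]
2. s(s(g(m(e, s(g(e, e)), a), a)))  →  s(s(g(e, a)))   [R5 at 1.1.1]
3. s(s(g(e, a)))  →  s(s(s(a)))   [R2 at 1.1]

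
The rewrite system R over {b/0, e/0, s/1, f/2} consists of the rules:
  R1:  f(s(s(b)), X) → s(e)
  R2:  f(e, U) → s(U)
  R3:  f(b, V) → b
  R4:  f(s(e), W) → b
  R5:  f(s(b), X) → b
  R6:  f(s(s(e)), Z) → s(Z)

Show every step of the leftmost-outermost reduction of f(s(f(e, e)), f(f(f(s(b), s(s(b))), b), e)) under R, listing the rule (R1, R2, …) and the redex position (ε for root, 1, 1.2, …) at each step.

s(b)

1. f(s(f(e, e)), f(f(f(s(b), s(s(b))), b), e))  →  f(s(s(e)), f(f(f(s(b), s(s(b))), b), e))   [R2 at 1.1]
2. f(s(s(e)), f(f(f(s(b), s(s(b))), b), e))  →  s(f(f(f(s(b), s(s(b))), b), e))   [R6 at ε]
3. s(f(f(f(s(b), s(s(b))), b), e))  →  s(f(f(b, b), e))   [R5 at 1.1.1]
4. s(f(f(b, b), e))  →  s(f(b, e))   [R3 at 1.1]
5. s(f(b, e))  →  s(b)   [R3 at 1]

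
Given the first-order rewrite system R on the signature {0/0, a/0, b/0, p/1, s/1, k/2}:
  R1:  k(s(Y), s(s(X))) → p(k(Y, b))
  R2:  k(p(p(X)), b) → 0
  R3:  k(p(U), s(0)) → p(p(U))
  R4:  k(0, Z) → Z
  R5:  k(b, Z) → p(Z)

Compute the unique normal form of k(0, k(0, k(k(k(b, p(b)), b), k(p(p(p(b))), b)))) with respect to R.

0

1. k(0, k(0, k(k(k(b, p(b)), b), k(p(p(p(b))), b))))  →  k(0, k(k(k(b, p(b)), b), k(p(p(p(b))), b)))   [R4 at ε]
2. k(0, k(k(k(b, p(b)), b), k(p(p(p(b))), b)))  →  k(k(k(b, p(b)), b), k(p(p(p(b))), b))   [R4 at ε]
3. k(k(k(b, p(b)), b), k(p(p(p(b))), b))  →  k(k(p(p(b)), b), k(p(p(p(b))), b))   [R5 at 1.1]
4. k(k(p(p(b)), b), k(p(p(p(b))), b))  →  k(0, k(p(p(p(b))), b))   [R2 at 1]
5. k(0, k(p(p(p(b))), b))  →  k(p(p(p(b))), b)   [R4 at ε]
6. k(p(p(p(b))), b)  →  0   [R2 at ε]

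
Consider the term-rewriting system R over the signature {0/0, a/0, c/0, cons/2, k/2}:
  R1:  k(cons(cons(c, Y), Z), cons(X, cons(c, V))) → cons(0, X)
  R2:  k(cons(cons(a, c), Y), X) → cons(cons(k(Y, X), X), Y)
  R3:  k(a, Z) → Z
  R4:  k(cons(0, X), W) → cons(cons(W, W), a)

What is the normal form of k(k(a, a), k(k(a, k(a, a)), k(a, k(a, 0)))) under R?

0

1. k(k(a, a), k(k(a, k(a, a)), k(a, k(a, 0))))  →  k(a, k(k(a, k(a, a)), k(a, k(a, 0))))   [R3 at 1]
2. k(a, k(k(a, k(a, a)), k(a, k(a, 0))))  →  k(k(a, k(a, a)), k(a, k(a, 0)))   [R3 at ε]
3. k(k(a, k(a, a)), k(a, k(a, 0)))  →  k(k(a, a), k(a, k(a, 0)))   [R3 at 1]
4. k(k(a, a), k(a, k(a, 0)))  →  k(a, k(a, k(a, 0)))   [R3 at 1]
5. k(a, k(a, k(a, 0)))  →  k(a, k(a, 0))   [R3 at ε]
6. k(a, k(a, 0))  →  k(a, 0)   [R3 at ε]
7. k(a, 0)  →  0   [R3 at ε]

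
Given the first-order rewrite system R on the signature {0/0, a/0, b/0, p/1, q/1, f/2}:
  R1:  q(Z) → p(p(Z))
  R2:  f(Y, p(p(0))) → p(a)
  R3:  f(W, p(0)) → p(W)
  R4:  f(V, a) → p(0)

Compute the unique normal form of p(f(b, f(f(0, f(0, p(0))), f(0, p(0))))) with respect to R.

p(p(a))

1. p(f(b, f(f(0, f(0, p(0))), f(0, p(0)))))  →  p(f(b, f(f(0, p(0)), f(0, p(0)))))   [R3 at 1.2.1.2]
2. p(f(b, f(f(0, p(0)), f(0, p(0)))))  →  p(f(b, f(p(0), f(0, p(0)))))   [R3 at 1.2.1]
3. p(f(b, f(p(0), f(0, p(0)))))  →  p(f(b, f(p(0), p(0))))   [R3 at 1.2.2]
4. p(f(b, f(p(0), p(0))))  →  p(f(b, p(p(0))))   [R3 at 1.2]
5. p(f(b, p(p(0))))  →  p(p(a))   [R2 at 1]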